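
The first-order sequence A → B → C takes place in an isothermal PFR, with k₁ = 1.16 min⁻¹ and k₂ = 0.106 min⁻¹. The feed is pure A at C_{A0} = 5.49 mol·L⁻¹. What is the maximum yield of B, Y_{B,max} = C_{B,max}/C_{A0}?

Evaluating C_B at τ_opt = ln(k₂/k₁)/(k₂−k₁) gives C_{B,max}/C_{A0} = (k₁/k₂)^[k₂/(k₂−k₁)].
= (1.16/0.106)^(0.106/(0.106−1.16)) = (10.94)^(-0.1006) = 0.7861.

0.786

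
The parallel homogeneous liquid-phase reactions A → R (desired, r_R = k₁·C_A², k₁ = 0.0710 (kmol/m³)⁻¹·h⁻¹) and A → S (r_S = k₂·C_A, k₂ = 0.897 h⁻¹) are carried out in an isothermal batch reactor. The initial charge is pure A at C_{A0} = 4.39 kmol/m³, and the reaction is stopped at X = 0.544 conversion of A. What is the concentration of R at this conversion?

0.479 kmol/m³

C_A = C_{A0}(1−X) = 2.002 kmol/m³.
Along a PFR/batch, dC_S/dC_A = −r_S/(r_R+r_S) = −k₂/(k₂+k₁·C_A).
Integrating from C_{A0} to C_A: C_S = (0.897/0.0710)·ln[(0.897+0.0710·4.39)/(0.897+0.0710·2.00)] = 12.63·ln(1.209/1.039) = 1.910 kmol/m³.
Then C_R = (C_{A0}−C_A) − C_S = 2.388 − 1.910 = 0.4785 kmol/m³.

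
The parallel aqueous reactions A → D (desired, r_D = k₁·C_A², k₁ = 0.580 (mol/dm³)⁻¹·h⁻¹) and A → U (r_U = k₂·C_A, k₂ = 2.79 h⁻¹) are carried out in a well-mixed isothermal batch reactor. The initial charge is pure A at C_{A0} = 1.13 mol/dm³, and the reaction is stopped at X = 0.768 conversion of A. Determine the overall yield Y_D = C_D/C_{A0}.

0.0957

C_A = C_{A0}(1−X) = 0.2622 mol/dm³.
Along a PFR/batch, dC_U/dC_A = −r_U/(r_D+r_U) = −k₂/(k₂+k₁·C_A).
Integrating from C_{A0} to C_A: C_U = (2.79/0.580)·ln[(2.79+0.580·1.13)/(2.79+0.580·0.262)] = 4.810·ln(3.445/2.942) = 0.7597 mol/dm³.
Then C_D = (C_{A0}−C_A) − C_U = 0.8678 − 0.7597 = 0.1081 mol/dm³.
Y_D = C_D/C_{A0} = 0.1081/1.13 = 0.0957.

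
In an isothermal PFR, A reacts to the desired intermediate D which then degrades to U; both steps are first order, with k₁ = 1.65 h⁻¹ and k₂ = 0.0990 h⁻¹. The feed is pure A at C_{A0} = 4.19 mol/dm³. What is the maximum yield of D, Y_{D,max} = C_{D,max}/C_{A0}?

0.836

At the optimum, C_{D,max}/C_{A0} = (k₁/k₂)^[k₂/(k₂−k₁)].
= (1.65/0.0990)^(0.0990/(0.0990−1.65)) = (16.67)^(-0.06383) = 0.8356.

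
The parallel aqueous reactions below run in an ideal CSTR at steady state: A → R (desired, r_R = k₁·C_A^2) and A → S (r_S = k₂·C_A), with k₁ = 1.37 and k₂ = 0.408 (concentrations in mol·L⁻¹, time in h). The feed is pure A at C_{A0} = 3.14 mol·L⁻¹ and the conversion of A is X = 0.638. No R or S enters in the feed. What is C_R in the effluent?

1.59 mol·L⁻¹

Exit C_A = C_{A0}(1−X) = 3.14×0.362 = 1.137 mol·L⁻¹.
A CSTR operates uniformly at the exit composition, giving r_R = 1.770 and r_S = 0.4638 (each k·C_A^n at C_A = 1.137).
Fraction of consumed A going to R: r_R/(r_R+r_S) = 0.7924.
C_R = 0.7924·C_{A0}·X = 0.7924×3.14×0.638 = 1.59 mol·L⁻¹.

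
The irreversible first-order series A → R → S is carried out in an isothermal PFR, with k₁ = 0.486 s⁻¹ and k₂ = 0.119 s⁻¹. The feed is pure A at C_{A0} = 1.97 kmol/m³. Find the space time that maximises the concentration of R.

Setting dC_R/dτ = 0 gives τ_opt = ln(k₂/k₁)/(k₂−k₁).
= ln(0.119/0.486)/(0.119−0.486) = ln(0.2449)/-0.3670 = -1.407/-0.3670 = 3.83 s.

3.83 s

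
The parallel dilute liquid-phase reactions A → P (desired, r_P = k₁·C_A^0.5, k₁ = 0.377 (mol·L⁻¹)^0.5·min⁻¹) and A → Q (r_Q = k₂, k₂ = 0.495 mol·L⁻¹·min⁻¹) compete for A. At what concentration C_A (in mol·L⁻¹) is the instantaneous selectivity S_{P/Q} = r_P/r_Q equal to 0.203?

S_{P/Q} = (k₁/k₂)·C_A^0.5 ⇒ C_A = (S·k₂/k₁)^(2).
= (0.203×0.495/0.377)^(2) = (0.2665)^(2) = 0.0710 mol·L⁻¹.

0.0710 mol·L⁻¹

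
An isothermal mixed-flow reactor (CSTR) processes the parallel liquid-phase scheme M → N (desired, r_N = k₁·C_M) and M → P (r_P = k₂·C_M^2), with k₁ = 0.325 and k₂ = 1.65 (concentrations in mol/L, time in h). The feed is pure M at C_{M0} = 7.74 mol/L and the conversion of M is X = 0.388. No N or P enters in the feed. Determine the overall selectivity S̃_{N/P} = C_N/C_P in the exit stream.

Exit C_M = C_{M0}(1−X) = 7.74×0.612 = 4.737 mol/L.
A CSTR operates uniformly at the exit composition, giving r_N = 1.539 and r_P = 37.02 (each k·C_M^n at C_M = 4.737).
Overall selectivity = C_N/C_P = r_Nτ/(r_Pτ) = r_N/r_P = 0.0416.

0.0416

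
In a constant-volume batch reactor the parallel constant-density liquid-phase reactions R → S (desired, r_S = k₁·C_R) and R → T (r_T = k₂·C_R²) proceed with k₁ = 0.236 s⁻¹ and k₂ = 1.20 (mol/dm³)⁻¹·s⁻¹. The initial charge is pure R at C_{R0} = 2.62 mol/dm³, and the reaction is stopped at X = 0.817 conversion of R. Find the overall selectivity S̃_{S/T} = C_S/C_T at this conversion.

C_R = C_{R0}(1−X) = 0.4795 mol/dm³.
Along a PFR/batch, dC_S/dC_R = −r_S/(r_S+r_T) = −k₁/(k₁+k₂·C_R).
Integrating from C_{R0} to C_R: C_S = (0.236/1.20)·ln[(0.236+1.20·2.62)/(0.236+1.20·0.479)] = 0.1967·ln(3.380/0.8114) = 0.2806 mol/dm³.
C_T = (C_{R0}−C_R)−C_S = 1.860 mol/dm³; S̃_{S/T} = 0.2806/1.860 = 0.151.

0.151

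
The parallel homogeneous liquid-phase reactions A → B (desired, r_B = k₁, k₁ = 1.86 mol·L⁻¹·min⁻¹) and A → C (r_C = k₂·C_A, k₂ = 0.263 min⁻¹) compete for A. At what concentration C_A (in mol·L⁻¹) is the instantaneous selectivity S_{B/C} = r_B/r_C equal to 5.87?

1.20 mol·L⁻¹

S_{B/C} = (k₁/k₂)·C_A⁻¹ ⇒ C_A = (S·k₂/k₁)^(-1).
= (5.87×0.263/1.86)^(-1) = (0.8300)^(-1) = 1.20 mol·L⁻¹.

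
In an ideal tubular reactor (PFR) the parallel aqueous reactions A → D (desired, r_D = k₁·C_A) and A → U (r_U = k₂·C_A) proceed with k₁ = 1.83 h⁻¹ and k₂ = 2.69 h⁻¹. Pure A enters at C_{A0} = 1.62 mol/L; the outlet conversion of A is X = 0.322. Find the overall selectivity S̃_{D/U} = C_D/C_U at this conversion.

0.680

C_A = C_{A0}(1−X) = 1.098 mol/L.
Both paths are first order in A, so the instantaneous fraction to D is constant: dC_D/d(−C_A) = k₁/(k₁+k₂) = 0.4049.
C_D = 0.4049·(C_{A0}−C_A) = 0.4049×0.5216 = 0.211 mol/L.
C_U = (C_{A0}−C_A)−C_D = 0.3104 mol/L; S̃_{D/U} = 0.2112/0.3104 = 0.680.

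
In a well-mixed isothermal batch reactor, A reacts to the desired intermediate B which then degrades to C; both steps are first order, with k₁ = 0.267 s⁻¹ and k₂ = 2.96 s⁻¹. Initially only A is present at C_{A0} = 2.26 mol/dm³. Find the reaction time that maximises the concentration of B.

Setting dC_B/dt = 0 gives t_opt = ln(k₂/k₁)/(k₂−k₁).
= ln(2.96/0.267)/(2.96−0.267) = ln(11.09)/2.693 = 2.406/2.693 = 0.893 s.

0.893 s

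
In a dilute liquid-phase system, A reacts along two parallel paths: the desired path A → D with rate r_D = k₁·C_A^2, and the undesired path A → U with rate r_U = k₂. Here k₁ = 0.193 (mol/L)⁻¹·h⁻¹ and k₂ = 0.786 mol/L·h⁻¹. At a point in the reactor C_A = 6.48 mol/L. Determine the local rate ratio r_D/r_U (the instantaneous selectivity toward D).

10.3

S_{D/U} = r_D/r_U = (k₁·C_A^2)/(k₂) = (k₁/k₂)·C_A^2.
= (0.193×6.480^2) / (0.786) = 8.104/0.7860 = 10.3.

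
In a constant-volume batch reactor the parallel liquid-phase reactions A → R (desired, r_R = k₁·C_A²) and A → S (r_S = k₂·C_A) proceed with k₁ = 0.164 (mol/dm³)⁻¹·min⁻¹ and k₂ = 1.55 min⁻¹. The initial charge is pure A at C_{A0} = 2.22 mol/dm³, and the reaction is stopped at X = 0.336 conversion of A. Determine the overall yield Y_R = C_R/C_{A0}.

0.0548

C_A = C_{A0}(1−X) = 1.474 mol/dm³.
Along a PFR/batch, dC_S/dC_A = −r_S/(r_R+r_S) = −k₂/(k₂+k₁·C_A).
Integrating from C_{A0} to C_A: C_S = (1.55/0.164)·ln[(1.55+0.164·2.22)/(1.55+0.164·1.47)] = 9.451·ln(1.914/1.792) = 0.6242 mol/dm³.
Then C_R = (C_{A0}−C_A) − C_S = 0.7459 − 0.6242 = 0.1217 mol/dm³.
Y_R = C_R/C_{A0} = 0.1217/2.22 = 0.0548.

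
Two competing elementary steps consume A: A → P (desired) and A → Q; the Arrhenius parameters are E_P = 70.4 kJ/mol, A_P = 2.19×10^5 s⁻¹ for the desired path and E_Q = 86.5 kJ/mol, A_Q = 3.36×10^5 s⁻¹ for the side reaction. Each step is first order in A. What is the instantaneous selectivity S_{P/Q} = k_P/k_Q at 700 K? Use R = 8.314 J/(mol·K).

k_P/k_Q = (A_P/A_Q)·exp[−(E_P−E_Q)/(RT)] = (A_P/A_Q)·exp[(E_Q−E_P)/(RT)].
(E_Q−E_P)/(RT) = (86.5−70.4)×10³/(8.314×700) = 16100/5820 = 2.766.
k_P/k_Q = (2.19×10^5/3.36×10^5)·exp(2.766) = 0.6518 × 15.90 = 10.4.
Since E_P < E_Q, lowering the temperature improves selectivity toward P.

10.4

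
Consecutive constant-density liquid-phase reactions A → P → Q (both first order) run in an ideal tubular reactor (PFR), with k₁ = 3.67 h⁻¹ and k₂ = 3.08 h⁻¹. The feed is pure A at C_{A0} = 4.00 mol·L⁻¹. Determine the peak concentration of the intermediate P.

1.60 mol·L⁻¹

At the optimum, C_{P,max}/C_{A0} = (k₁/k₂)^[k₂/(k₂−k₁)].
= (3.67/3.08)^(3.08/(3.08−3.67)) = (1.192)^(-5.220) = 0.4005.
C_{P,max} = 0.4005×4.00 = 1.60 mol·L⁻¹.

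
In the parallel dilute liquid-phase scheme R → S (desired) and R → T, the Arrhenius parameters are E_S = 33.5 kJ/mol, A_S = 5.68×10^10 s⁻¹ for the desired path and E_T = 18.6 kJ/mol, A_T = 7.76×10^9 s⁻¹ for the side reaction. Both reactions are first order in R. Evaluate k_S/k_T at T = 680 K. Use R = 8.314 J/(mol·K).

With equal orders, S_{S/T} = k_S/k_T = (A_S/A_T)·exp[(E_T−E_S)/(RT)].
(E_T−E_S)/(RT) = (18.6−33.5)×10³/(8.314×680) = -14900/5654 = -2.636.
k_S/k_T = (5.68×10^10/7.76×10^9)·exp(-2.636) = 7.320 × 0.07168 = 0.525.

0.525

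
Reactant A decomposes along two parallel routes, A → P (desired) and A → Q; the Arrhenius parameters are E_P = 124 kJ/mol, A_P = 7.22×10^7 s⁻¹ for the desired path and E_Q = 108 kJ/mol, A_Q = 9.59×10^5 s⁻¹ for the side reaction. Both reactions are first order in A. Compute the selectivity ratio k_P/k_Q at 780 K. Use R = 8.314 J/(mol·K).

Since both paths have the same order in A, the concentration cancels and S_{P/Q} = k_P/k_Q = (A_P/A_Q)·exp[(E_Q−E_P)/(RT)].
(E_Q−E_P)/(RT) = (108−124)×10³/(8.314×780) = -16000/6485 = -2.467.
k_P/k_Q = (7.22×10^7/9.59×10^5)·exp(-2.467) = 75.29 × 0.08482 = 6.39.

6.39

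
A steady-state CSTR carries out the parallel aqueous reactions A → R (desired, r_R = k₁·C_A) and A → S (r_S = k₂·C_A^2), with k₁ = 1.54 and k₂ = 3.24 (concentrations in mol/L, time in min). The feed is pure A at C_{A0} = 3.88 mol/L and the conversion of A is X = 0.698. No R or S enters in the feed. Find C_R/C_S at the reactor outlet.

Exit C_A = C_{A0}(1−X) = 3.88×0.302 = 1.172 mol/L.
In a CSTR the entire volume is at exit conditions, so r_R = 1.54×1.172 = 1.805 and r_S = 3.24×1.172^2 = 4.449.
Overall selectivity = C_R/C_S = r_Rτ/(r_Sτ) = r_R/r_S = 0.406.

0.406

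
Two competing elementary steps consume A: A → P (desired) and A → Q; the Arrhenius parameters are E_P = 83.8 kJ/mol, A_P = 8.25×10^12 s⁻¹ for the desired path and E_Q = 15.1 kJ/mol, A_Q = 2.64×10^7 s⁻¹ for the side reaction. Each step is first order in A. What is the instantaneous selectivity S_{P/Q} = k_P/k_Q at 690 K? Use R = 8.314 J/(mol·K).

Since both paths have the same order in A, the concentration cancels and S_{P/Q} = k_P/k_Q = (A_P/A_Q)·exp[(E_Q−E_P)/(RT)].
(E_Q−E_P)/(RT) = (15.1−83.8)×10³/(8.314×690) = -68700/5737 = -11.98.
k_P/k_Q = (8.25×10^12/2.64×10^7)·exp(-11.98) = 3.125×10^5 × 6.296×10^-6 = 1.97.

1.97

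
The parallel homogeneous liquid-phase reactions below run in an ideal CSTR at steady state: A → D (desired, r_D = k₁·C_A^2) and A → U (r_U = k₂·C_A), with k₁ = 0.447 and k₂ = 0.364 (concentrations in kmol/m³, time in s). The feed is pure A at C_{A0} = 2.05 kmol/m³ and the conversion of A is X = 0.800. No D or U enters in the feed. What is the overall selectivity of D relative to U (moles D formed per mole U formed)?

Exit C_A = C_{A0}(1−X) = 2.05×0.200 = 0.4100 kmol/m³.
A CSTR operates uniformly at the exit composition, giving r_D = 0.07514 and r_U = 0.1492 (each k·C_A^n at C_A = 0.4100).
Overall selectivity = C_D/C_U = r_Dτ/(r_Uτ) = r_D/r_U = 0.503.

0.503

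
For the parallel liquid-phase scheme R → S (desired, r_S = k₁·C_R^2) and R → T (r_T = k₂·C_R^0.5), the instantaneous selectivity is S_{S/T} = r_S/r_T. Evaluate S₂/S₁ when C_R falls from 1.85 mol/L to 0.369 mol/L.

0.0891

S_{S/T} = (k₁/k₂)·C_R^1.5, so S₂/S₁ = (C_{R,2}/C_{R,1})^1.5.
= (0.369/1.85)^1.5 = (0.1995)^1.5 = 0.0891.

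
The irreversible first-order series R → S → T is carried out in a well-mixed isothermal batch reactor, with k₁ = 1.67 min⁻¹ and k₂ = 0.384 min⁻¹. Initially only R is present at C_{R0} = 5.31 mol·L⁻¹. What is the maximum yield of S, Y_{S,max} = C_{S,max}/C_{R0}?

0.645

Evaluating C_S at t_opt = ln(k₂/k₁)/(k₂−k₁) gives C_{S,max}/C_{R0} = (k₁/k₂)^[k₂/(k₂−k₁)].
= (1.67/0.384)^(0.384/(0.384−1.67)) = (4.349)^(-0.2986) = 0.6447.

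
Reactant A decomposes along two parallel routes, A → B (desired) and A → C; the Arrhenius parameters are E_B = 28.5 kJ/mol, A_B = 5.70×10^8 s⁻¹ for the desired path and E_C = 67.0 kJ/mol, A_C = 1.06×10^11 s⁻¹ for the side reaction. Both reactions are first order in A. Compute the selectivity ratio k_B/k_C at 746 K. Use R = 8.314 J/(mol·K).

2.67

k_B/k_C = (A_B/A_C)·exp[−(E_B−E_C)/(RT)] = (A_B/A_C)·exp[(E_C−E_B)/(RT)].
(E_C−E_B)/(RT) = (67.0−28.5)×10³/(8.314×746) = 38500/6202 = 6.207.
k_B/k_C = (5.70×10^8/1.06×10^11)·exp(6.207) = 0.005377 × 496.4 = 2.67.
Since E_B < E_C, lowering the temperature improves selectivity toward B.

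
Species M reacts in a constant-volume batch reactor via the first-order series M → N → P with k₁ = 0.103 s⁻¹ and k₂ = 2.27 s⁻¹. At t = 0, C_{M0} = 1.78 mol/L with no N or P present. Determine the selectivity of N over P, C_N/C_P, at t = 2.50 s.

Solving the coupled first-order balances gives C_N(t) = [k₁/(k₂−k₁)]·C_{M0}·(e^(−k₁t) − e^(−k₂t)).
e^(−k₁t) = e^(−0.103×2.50) = e^(−0.2575) = 0.7730; e^(−k₂t) = e^(−5.675) = 0.003431.
C_N = 0.103×1.78/(2.27−0.103) × (0.7730−0.003431) = 0.08461×0.7696 = 0.06511 mol/L.
C_M = C_{M0}e^(−k₁t) = 1.376 mol/L, so C_P = C_{M0}−C_M−C_N = 0.3390 mol/L; C_N/C_P = 0.192.

0.192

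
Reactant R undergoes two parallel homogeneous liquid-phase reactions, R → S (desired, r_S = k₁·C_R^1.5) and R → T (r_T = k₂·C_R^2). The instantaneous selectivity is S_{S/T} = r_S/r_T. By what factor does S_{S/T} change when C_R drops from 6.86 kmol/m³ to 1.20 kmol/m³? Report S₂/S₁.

2.39

S_{S/T} = (k₁/k₂)·C_R^-0.5, so S₂/S₁ = (C_{R,2}/C_{R,1})^-0.5.
= (1.20/6.86)^(-0.5) = (0.1749)^(-0.5) = 2.39.
Selectivity toward S rises as C_R falls — low-concentration operation is favoured.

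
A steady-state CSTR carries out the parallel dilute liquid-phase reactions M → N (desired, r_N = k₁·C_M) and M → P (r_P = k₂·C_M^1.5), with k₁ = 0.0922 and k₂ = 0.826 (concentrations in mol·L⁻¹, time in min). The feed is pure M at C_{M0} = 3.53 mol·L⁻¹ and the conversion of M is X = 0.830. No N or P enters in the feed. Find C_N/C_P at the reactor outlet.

Exit C_M = C_{M0}(1−X) = 3.53×0.170 = 0.6001 mol·L⁻¹.
In a CSTR the entire volume is at exit conditions, so r_N = 0.0922×0.6001 = 0.05533 and r_P = 0.826×0.6001^1.5 = 0.3840.
Overall selectivity = C_N/C_P = r_Nτ/(r_Pτ) = r_N/r_P = 0.144.

0.144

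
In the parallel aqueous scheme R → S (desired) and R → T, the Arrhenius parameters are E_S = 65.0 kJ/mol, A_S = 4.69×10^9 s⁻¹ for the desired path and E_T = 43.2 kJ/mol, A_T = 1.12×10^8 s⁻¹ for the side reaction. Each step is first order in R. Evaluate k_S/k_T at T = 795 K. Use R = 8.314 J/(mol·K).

1.55

With equal orders, S_{S/T} = k_S/k_T = (A_S/A_T)·exp[(E_T−E_S)/(RT)].
(E_T−E_S)/(RT) = (43.2−65.0)×10³/(8.314×795) = -21800/6610 = -3.298.
k_S/k_T = (4.69×10^9/1.12×10^8)·exp(-3.298) = 41.88 × 0.03695 = 1.55.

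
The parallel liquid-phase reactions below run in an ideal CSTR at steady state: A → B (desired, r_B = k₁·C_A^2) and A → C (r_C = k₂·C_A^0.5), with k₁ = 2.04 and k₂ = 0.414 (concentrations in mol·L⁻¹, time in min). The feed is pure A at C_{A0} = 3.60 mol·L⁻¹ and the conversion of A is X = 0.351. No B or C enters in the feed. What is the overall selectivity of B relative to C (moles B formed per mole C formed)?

17.6

Exit C_A = C_{A0}(1−X) = 3.60×0.649 = 2.336 mol·L⁻¹.
Rates in a CSTR are evaluated at the outlet concentration: r_B = 2.04×2.336^2 = 11.14, r_C = 0.414×2.336^0.5 = 0.6328.
Overall selectivity = C_B/C_C = r_Bτ/(r_Cτ) = r_B/r_C = 17.6.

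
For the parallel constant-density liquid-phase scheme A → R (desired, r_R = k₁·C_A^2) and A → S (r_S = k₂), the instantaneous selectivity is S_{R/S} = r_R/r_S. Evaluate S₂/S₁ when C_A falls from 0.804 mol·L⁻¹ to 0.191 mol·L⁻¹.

0.0564

S_{R/S} = (k₁/k₂)·C_A^2, so S₂/S₁ = (C_{A,2}/C_{A,1})^2.
= (0.191/0.804)^2 = (0.2376)^2 = 0.0564.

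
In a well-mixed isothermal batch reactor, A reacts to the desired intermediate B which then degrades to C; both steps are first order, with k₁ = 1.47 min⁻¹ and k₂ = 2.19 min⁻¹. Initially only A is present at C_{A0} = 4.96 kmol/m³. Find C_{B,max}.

1.48 kmol/m³

At the optimum, C_{B,max}/C_{A0} = (k₁/k₂)^[k₂/(k₂−k₁)].
= (1.47/2.19)^(2.19/(2.19−1.47)) = (0.6712)^(3.042) = 0.2974.
C_{B,max} = 0.2974×4.96 = 1.48 kmol/m³.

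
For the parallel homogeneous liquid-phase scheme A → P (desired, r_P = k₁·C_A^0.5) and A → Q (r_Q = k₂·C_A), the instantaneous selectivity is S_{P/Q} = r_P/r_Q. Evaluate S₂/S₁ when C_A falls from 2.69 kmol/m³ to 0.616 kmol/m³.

2.09

S_{P/Q} = (k₁/k₂)·C_A^-0.5, so S₂/S₁ = (C_{A,2}/C_{A,1})^-0.5.
= (0.616/2.69)^(-0.5) = (0.2290)^(-0.5) = 2.09.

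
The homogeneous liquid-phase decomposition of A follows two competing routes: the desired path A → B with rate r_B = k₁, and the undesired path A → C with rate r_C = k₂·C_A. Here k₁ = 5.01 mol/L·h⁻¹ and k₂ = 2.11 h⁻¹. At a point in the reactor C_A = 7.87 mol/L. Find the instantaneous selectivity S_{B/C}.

0.302

S_{B/C} = r_B/r_C = (k₁)/(k₂·C_A) = (k₁/k₂)·C_A⁻¹.
= (5.01) / (2.11×7.870) = 5.010/16.61 = 0.302.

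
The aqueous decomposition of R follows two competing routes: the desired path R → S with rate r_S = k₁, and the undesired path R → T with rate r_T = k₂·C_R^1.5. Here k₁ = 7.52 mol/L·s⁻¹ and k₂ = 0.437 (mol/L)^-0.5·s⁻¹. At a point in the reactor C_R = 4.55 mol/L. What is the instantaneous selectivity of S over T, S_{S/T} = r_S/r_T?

1.77

S_{S/T} = r_S/r_T = (k₁)/(k₂·C_R^1.5) = (k₁/k₂)·C_R^-1.5.
= (7.52) / (0.437×4.550^1.5) = 7.520/4.241 = 1.77.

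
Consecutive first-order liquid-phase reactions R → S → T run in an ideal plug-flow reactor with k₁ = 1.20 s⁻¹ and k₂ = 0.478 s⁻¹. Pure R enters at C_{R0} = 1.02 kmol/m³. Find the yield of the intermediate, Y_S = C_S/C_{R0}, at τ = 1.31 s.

0.543

The intermediate concentration in a first-order A→B→C sequence is C_S = k₁C_{R0}(e^(−k₁τ) − e^(−k₂τ))/(k₂−k₁).
e^(−k₁τ) = e^(−1.20×1.31) = e^(−1.572) = 0.2076; e^(−k₂τ) = e^(−0.6262) = 0.5346.
C_S = 1.20×1.02/(0.478−1.20) × (0.2076−0.5346) = (-1.695)×(-0.3270) = 0.5544 kmol/m³.
Y_S = C_S/C_{R0} = 0.5544/1.02 = 0.543.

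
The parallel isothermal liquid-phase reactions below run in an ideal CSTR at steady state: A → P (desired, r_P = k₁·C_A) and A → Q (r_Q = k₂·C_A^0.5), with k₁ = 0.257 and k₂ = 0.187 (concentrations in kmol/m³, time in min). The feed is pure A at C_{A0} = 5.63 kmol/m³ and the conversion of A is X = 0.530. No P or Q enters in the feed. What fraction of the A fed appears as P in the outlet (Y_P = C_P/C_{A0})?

0.366

Exit C_A = C_{A0}(1−X) = 5.63×0.470 = 2.646 kmol/m³.
In a CSTR the entire volume is at exit conditions, so r_P = 0.257×2.646 = 0.6800 and r_Q = 0.187×2.646^0.5 = 0.3042.
Fraction of consumed A going to P: r_P/(r_P+r_Q) = 0.6909.
C_P = 0.6909·C_{A0}·X = 0.6909×5.63×0.530 = 2.06 kmol/m³; Y_P = C_P/C_{A0} = 0.366.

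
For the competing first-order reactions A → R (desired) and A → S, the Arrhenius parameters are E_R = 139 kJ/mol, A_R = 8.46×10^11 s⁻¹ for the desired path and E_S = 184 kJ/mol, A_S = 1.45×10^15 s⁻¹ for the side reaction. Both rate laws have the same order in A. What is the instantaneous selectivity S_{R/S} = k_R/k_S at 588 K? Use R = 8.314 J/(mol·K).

5.80

Since both paths have the same order in A, the concentration cancels and S_{R/S} = k_R/k_S = (A_R/A_S)·exp[(E_S−E_R)/(RT)].
(E_S−E_R)/(RT) = (184−139)×10³/(8.314×588) = 45000/4889 = 9.205.
k_R/k_S = (8.46×10^11/1.45×10^15)·exp(9.205) = 5.834×10^-4 × 9947 = 5.80.
Since E_R < E_S, lowering the temperature improves selectivity toward R.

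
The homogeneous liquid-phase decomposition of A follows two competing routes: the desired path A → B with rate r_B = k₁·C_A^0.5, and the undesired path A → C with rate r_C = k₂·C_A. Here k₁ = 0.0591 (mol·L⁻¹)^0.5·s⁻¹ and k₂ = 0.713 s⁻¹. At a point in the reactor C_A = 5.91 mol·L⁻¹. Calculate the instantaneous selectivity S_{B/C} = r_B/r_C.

S_{B/C} = r_B/r_C = (k₁·C_A^0.5)/(k₂·C_A) = (k₁/k₂)·C_A^-0.5.
= (0.0591×5.910^0.5) / (0.713×5.910) = 0.1437/4.214 = 0.0341.
The undesired path is higher order in A, so low C_A (CSTR or dilute feed) favours B.

0.0341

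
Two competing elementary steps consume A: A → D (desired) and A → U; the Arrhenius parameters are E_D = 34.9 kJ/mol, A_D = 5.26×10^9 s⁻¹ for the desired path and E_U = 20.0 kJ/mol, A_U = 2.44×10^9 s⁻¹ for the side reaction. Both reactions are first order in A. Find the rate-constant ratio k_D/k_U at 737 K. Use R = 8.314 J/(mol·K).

k_D/k_U = (A_D/A_U)·exp[−(E_D−E_U)/(RT)] = (A_D/A_U)·exp[(E_U−E_D)/(RT)].
(E_U−E_D)/(RT) = (20.0−34.9)×10³/(8.314×737) = -14900/6127 = -2.432.
k_D/k_U = (5.26×10^9/2.44×10^9)·exp(-2.432) = 2.156 × 0.08789 = 0.189.

0.189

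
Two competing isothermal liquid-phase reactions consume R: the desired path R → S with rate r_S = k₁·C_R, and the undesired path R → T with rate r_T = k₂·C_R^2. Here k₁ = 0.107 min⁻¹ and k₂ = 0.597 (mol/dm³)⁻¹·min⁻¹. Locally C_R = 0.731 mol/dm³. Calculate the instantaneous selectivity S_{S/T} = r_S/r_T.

S_{S/T} = r_S/r_T = (k₁·C_R)/(k₂·C_R^2) = (k₁/k₂)·C_R⁻¹.
= (0.107×0.7310) / (0.597×0.7310^2) = 0.07822/0.3190 = 0.245.
The undesired path is higher order in R, so low C_R (CSTR or dilute feed) favours S.

0.245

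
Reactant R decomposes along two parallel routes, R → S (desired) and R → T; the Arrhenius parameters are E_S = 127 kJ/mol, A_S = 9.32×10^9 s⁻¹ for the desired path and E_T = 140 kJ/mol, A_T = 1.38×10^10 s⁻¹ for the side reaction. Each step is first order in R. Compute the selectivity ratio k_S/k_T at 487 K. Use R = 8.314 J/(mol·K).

16.7

Since both paths have the same order in R, the concentration cancels and S_{S/T} = k_S/k_T = (A_S/A_T)·exp[(E_T−E_S)/(RT)].
(E_T−E_S)/(RT) = (140−127)×10³/(8.314×487) = 13000/4049 = 3.211.
k_S/k_T = (9.32×10^9/1.38×10^10)·exp(3.211) = 0.6754 × 24.80 = 16.7.
Since E_S < E_T, lowering the temperature improves selectivity toward S.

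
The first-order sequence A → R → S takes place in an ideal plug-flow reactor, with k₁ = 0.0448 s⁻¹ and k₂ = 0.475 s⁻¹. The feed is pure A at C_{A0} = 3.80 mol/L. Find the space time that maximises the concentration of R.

For first-order series the maximum of C_R occurs at τ_opt = ln(k₂/k₁)/(k₂−k₁).
= ln(0.475/0.0448)/(0.475−0.0448) = ln(10.60)/0.4302 = 2.361/0.4302 = 5.49 s.

5.49 s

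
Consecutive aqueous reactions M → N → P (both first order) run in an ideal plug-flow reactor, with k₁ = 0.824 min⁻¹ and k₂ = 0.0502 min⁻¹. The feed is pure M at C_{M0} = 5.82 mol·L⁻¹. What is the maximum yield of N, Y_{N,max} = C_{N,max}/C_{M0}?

0.834

Evaluating C_N at τ_opt = ln(k₂/k₁)/(k₂−k₁) gives C_{N,max}/C_{M0} = (k₁/k₂)^[k₂/(k₂−k₁)].
= (0.824/0.0502)^(0.0502/(0.0502−0.824)) = (16.41)^(-0.06487) = 0.8340.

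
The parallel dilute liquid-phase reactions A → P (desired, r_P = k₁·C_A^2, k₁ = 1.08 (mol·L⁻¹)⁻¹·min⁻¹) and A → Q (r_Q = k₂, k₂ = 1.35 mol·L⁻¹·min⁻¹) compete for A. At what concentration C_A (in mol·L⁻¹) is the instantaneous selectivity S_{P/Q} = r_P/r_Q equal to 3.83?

2.19 mol·L⁻¹

S_{P/Q} = (k₁/k₂)·C_A^2 ⇒ C_A = (S·k₂/k₁)^(0.5).
= (3.83×1.35/1.08)^(0.5) = (4.788)^(0.5) = 2.19 mol·L⁻¹.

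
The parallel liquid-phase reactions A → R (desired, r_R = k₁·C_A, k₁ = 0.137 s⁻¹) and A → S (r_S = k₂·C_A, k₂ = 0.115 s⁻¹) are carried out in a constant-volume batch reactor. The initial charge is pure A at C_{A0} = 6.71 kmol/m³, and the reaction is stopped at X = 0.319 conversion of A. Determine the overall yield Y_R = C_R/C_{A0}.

C_A = C_{A0}(1−X) = 4.570 kmol/m³.
Both paths are first order in A, so the instantaneous fraction to R is constant: dC_R/d(−C_A) = k₁/(k₁+k₂) = 0.5437.
C_R = 0.5437·(C_{A0}−C_A) = 0.5437×2.140 = 1.16 kmol/m³.
Y_R = C_R/C_{A0} = 1.164/6.71 = 0.173.

0.173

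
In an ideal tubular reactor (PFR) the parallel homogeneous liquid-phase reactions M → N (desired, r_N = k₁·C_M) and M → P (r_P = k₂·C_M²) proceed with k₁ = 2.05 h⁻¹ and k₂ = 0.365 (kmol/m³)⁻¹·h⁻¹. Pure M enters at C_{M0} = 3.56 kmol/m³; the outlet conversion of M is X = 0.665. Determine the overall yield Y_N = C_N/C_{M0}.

0.471

C_M = C_{M0}(1−X) = 1.193 kmol/m³.
Along a PFR/batch, dC_N/dC_M = −r_N/(r_N+r_P) = −k₁/(k₁+k₂·C_M).
Integrating from C_{M0} to C_M: C_N = (2.05/0.365)·ln[(2.05+0.365·3.56)/(2.05+0.365·1.19)] = 5.616·ln(3.349/2.485) = 1.676 kmol/m³.
Y_N = C_N/C_{M0} = 1.676/3.56 = 0.471.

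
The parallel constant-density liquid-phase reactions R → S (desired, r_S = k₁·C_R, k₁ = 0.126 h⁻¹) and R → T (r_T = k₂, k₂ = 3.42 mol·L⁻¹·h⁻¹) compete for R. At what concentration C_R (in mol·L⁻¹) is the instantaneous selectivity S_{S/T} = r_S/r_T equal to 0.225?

S_{S/T} = (k₁/k₂)·C_R ⇒ C_R = S·k₂/k₁.
= 0.225×3.42/0.126 = 6.11 mol·L⁻¹.

6.11 mol·L⁻¹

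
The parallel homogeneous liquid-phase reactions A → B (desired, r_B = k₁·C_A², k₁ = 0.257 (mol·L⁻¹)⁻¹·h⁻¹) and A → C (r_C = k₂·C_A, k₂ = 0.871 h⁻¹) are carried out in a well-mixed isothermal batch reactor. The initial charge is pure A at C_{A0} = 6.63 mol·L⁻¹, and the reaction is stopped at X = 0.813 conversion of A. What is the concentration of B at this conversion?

C_A = C_{A0}(1−X) = 1.240 mol·L⁻¹.
Along a PFR/batch, dC_C/dC_A = −r_C/(r_B+r_C) = −k₂/(k₂+k₁·C_A).
Integrating from C_{A0} to C_A: C_C = (0.871/0.257)·ln[(0.871+0.257·6.63)/(0.871+0.257·1.24)] = 3.389·ln(2.575/1.190) = 2.617 mol·L⁻¹.
Then C_B = (C_{A0}−C_A) − C_C = 5.390 − 2.617 = 2.773 mol·L⁻¹.

2.77 mol·L⁻¹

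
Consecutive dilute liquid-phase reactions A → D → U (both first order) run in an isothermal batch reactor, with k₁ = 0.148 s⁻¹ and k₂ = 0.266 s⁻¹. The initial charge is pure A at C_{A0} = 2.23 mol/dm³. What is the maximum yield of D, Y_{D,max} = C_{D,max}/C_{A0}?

At the optimum, C_{D,max}/C_{A0} = (k₁/k₂)^[k₂/(k₂−k₁)].
= (0.148/0.266)^(0.266/(0.266−0.148)) = (0.5564)^(2.254) = 0.2667.

0.267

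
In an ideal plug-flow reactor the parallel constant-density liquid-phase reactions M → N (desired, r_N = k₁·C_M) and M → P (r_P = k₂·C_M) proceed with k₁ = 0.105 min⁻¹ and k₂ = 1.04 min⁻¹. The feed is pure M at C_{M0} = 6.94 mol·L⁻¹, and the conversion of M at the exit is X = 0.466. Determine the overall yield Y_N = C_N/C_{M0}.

0.0427

C_M = C_{M0}(1−X) = 3.706 mol·L⁻¹.
Both paths are first order in M, so the instantaneous fraction to N is constant: dC_N/d(−C_M) = k₁/(k₁+k₂) = 0.09170.
C_N = 0.09170·(C_{M0}−C_M) = 0.09170×3.234 = 0.297 mol·L⁻¹.
Y_N = C_N/C_{M0} = 0.2966/6.94 = 0.0427.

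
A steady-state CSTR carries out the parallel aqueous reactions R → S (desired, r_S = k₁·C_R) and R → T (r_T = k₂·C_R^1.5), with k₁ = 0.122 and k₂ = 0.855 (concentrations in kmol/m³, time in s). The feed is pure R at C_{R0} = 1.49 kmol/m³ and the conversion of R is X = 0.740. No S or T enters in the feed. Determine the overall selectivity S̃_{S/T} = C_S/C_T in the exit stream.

Exit C_R = C_{R0}(1−X) = 1.49×0.260 = 0.3874 kmol/m³.
In a CSTR the entire volume is at exit conditions, so r_S = 0.122×0.3874 = 0.04726 and r_T = 0.855×0.3874^1.5 = 0.2062.
Overall selectivity = C_S/C_T = r_Sτ/(r_Tτ) = r_S/r_T = 0.229.

0.229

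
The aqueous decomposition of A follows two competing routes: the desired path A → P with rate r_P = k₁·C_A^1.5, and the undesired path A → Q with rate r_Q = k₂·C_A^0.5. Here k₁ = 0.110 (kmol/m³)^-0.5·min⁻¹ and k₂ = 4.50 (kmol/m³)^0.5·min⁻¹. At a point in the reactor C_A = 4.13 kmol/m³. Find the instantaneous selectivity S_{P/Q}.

0.101

S_{P/Q} = r_P/r_Q = (k₁·C_A^1.5)/(k₂·C_A^0.5) = (k₁/k₂)·C_A.
= (0.110×4.130^1.5) / (4.50×4.130^0.5) = 0.9232/9.145 = 0.101.
Since the desired path is higher order in A, keeping C_A high (PFR or concentrated feed) favours P.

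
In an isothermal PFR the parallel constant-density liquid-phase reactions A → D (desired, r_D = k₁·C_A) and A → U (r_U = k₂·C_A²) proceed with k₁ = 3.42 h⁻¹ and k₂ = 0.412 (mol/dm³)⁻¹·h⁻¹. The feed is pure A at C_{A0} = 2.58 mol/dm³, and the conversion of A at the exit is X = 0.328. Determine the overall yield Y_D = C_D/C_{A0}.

C_A = C_{A0}(1−X) = 1.734 mol/dm³.
Along a PFR/batch, dC_D/dC_A = −r_D/(r_D+r_U) = −k₁/(k₁+k₂·C_A).
Integrating from C_{A0} to C_A: C_D = (3.42/0.412)·ln[(3.42+0.412·2.58)/(3.42+0.412·1.73)] = 8.301·ln(4.483/4.134) = 0.6721 mol/dm³.
Y_D = C_D/C_{A0} = 0.6721/2.58 = 0.260.

0.260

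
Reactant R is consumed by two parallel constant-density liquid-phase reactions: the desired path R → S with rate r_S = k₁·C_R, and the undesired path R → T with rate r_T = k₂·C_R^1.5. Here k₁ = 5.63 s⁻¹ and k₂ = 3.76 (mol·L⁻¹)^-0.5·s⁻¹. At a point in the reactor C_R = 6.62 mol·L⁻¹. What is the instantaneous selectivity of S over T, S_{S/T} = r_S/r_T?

0.582

S_{S/T} = r_S/r_T = (k₁·C_R)/(k₂·C_R^1.5) = (k₁/k₂)·C_R^-0.5.
= (5.63×6.620) / (3.76×6.620^1.5) = 37.27/64.04 = 0.582.
The undesired path is higher order in R, so low C_R (CSTR or dilute feed) favours S.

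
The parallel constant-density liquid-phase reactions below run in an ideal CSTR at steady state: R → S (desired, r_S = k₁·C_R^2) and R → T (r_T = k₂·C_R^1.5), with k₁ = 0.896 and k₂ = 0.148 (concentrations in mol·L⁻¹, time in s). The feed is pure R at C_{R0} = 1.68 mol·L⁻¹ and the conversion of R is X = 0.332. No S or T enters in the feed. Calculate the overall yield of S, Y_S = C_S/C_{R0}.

Exit C_R = C_{R0}(1−X) = 1.68×0.668 = 1.122 mol·L⁻¹.
Rates in a CSTR are evaluated at the outlet concentration: r_S = 0.896×1.122^2 = 1.128, r_T = 0.148×1.122^1.5 = 0.1760.
Fraction of consumed R going to S: r_S/(r_S+r_T) = 0.8651.
C_S = 0.8651·C_{R0}·X = 0.8651×1.68×0.332 = 0.483 mol·L⁻¹; Y_S = C_S/C_{R0} = 0.287.

0.287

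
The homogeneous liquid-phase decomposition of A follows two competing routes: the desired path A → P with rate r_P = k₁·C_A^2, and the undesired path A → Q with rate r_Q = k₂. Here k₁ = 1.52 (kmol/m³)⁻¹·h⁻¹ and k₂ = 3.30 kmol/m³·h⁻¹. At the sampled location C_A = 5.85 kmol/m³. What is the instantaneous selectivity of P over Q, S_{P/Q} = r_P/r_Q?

15.8

S_{P/Q} = r_P/r_Q = (k₁·C_A^2)/(k₂) = (k₁/k₂)·C_A^2.
= (1.52×5.850^2) / (3.30) = 52.02/3.300 = 15.8.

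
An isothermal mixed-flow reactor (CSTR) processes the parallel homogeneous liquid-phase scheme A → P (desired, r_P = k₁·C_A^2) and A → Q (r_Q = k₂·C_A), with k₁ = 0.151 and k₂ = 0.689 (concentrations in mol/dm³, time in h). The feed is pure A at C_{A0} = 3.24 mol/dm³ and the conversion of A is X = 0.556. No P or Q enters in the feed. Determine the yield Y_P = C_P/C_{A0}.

0.133

Exit C_A = C_{A0}(1−X) = 3.24×0.444 = 1.439 mol/dm³.
A CSTR operates uniformly at the exit composition, giving r_P = 0.3125 and r_Q = 0.9912 (each k·C_A^n at C_A = 1.439).
Fraction of consumed A going to P: r_P/(r_P+r_Q) = 0.2397.
C_P = 0.2397·C_{A0}·X = 0.2397×3.24×0.556 = 0.432 mol/dm³; Y_P = C_P/C_{A0} = 0.133.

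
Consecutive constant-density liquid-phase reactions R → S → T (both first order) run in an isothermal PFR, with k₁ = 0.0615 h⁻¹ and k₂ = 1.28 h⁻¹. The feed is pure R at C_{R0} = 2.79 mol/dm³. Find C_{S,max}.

For a first-order series the maximum intermediate yield is C_{S,max}/C_{R0} = (k₁/k₂)^[k₂/(k₂−k₁)].
= (0.0615/1.28)^(1.28/(1.28−0.0615)) = (0.04805)^(1.050) = 0.04122.
C_{S,max} = 0.04122×2.79 = 0.115 mol/dm³.

0.115 mol/dm³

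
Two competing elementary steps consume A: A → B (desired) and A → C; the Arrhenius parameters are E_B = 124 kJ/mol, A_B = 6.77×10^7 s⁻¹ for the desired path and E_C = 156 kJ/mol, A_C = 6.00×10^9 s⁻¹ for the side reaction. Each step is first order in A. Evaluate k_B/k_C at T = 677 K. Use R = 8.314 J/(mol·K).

With equal orders, S_{B/C} = k_B/k_C = (A_B/A_C)·exp[(E_C−E_B)/(RT)].
(E_C−E_B)/(RT) = (156−124)×10³/(8.314×677) = 32000/5629 = 5.685.
k_B/k_C = (6.77×10^7/6.00×10^9)·exp(5.685) = 0.01128 × 294.5 = 3.32.

3.32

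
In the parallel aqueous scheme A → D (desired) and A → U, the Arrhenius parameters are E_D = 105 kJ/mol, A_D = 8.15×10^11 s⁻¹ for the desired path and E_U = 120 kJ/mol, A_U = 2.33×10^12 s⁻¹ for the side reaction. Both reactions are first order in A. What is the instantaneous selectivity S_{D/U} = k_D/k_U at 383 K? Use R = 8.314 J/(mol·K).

38.9

Since both paths have the same order in A, the concentration cancels and S_{D/U} = k_D/k_U = (A_D/A_U)·exp[(E_U−E_D)/(RT)].
(E_U−E_D)/(RT) = (120−105)×10³/(8.314×383) = 15000/3184 = 4.711.
k_D/k_U = (8.15×10^11/2.33×10^12)·exp(4.711) = 0.3498 × 111.1 = 38.9.
Since E_D < E_U, lowering the temperature improves selectivity toward D.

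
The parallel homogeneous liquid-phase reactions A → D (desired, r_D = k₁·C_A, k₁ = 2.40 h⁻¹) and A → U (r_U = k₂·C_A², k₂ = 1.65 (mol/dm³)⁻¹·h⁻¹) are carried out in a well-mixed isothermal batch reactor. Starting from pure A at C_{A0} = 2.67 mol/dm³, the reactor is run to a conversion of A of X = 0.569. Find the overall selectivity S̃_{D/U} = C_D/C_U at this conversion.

C_A = C_{A0}(1−X) = 1.151 mol/dm³.
Along a PFR/batch, dC_D/dC_A = −r_D/(r_D+r_U) = −k₁/(k₁+k₂·C_A).
Integrating from C_{A0} to C_A: C_D = (2.40/1.65)·ln[(2.40+1.65·2.67)/(2.40+1.65·1.15)] = 1.455·ln(6.806/4.299) = 0.6682 mol/dm³.
C_U = (C_{A0}−C_A)−C_D = 0.8510 mol/dm³; S̃_{D/U} = 0.6682/0.8510 = 0.785.

0.785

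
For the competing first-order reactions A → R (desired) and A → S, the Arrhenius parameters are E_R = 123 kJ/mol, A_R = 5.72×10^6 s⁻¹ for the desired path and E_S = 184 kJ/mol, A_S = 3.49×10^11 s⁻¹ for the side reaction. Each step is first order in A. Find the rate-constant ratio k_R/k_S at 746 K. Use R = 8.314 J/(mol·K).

k_R/k_S = (A_R/A_S)·exp[−(E_R−E_S)/(RT)] = (A_R/A_S)·exp[(E_S−E_R)/(RT)].
(E_S−E_R)/(RT) = (184−123)×10³/(8.314×746) = 61000/6202 = 9.835.
k_R/k_S = (5.72×10^6/3.49×10^11)·exp(9.835) = 1.639×10^-5 × 18679 = 0.306.

0.306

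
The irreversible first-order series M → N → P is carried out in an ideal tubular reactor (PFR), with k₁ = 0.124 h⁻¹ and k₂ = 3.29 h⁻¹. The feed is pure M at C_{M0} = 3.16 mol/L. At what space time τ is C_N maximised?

For first-order series the maximum of C_N occurs at τ_opt = ln(k₂/k₁)/(k₂−k₁).
= ln(3.29/0.124)/(3.29−0.124) = ln(26.53)/3.166 = 3.278/3.166 = 1.04 h.

1.04 h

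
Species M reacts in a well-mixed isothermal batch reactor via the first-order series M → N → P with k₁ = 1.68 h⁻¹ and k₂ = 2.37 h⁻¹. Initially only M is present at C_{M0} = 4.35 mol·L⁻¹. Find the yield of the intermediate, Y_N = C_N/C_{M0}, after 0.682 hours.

For first-order series with pure M initially, C_N(t) = k₁C_{M0}/(k₂−k₁)·(e^(−k₁t) − e^(−k₂t)).
e^(−k₁t) = e^(−1.68×0.682) = e^(−1.146) = 0.3180; e^(−k₂t) = e^(−1.616) = 0.1986.
C_N = 1.68×4.35/(2.37−1.68) × (0.3180−0.1986) = 10.59×0.1194 = 1.264 mol·L⁻¹.
Y_N = C_N/C_{M0} = 1.264/4.35 = 0.291.

0.291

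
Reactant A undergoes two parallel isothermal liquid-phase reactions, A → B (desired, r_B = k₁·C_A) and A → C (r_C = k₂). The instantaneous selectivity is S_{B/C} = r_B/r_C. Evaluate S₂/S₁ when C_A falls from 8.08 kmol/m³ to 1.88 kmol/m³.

S_{B/C} = (k₁/k₂)·C_A, so S₂/S₁ = (C_{A,2}/C_{A,1}).
= 1.88/8.08 = 0.233.

0.233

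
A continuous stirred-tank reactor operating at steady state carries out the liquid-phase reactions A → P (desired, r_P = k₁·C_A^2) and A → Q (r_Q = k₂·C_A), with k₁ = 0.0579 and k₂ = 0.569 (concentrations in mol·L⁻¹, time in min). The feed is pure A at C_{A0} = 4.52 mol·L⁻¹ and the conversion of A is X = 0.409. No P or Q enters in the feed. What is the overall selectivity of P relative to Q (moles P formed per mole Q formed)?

Exit C_A = C_{A0}(1−X) = 4.52×0.591 = 2.671 mol·L⁻¹.
In a CSTR the entire volume is at exit conditions, so r_P = 0.0579×2.671^2 = 0.4132 and r_Q = 0.569×2.671 = 1.520.
Overall selectivity = C_P/C_Q = r_Pτ/(r_Qτ) = r_P/r_Q = 0.272.

0.272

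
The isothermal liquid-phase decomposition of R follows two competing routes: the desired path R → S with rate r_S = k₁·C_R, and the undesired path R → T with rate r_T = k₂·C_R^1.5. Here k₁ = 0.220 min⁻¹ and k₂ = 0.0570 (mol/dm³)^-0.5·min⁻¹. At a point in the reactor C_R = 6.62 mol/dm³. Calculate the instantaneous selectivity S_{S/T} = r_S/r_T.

S_{S/T} = r_S/r_T = (k₁·C_R)/(k₂·C_R^1.5) = (k₁/k₂)·C_R^-0.5.
= (0.220×6.620) / (0.0570×6.620^1.5) = 1.456/0.9709 = 1.50.

1.50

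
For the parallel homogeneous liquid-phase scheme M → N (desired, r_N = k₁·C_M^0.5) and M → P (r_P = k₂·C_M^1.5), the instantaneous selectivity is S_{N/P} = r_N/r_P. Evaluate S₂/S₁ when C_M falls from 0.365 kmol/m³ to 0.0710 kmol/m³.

S_{N/P} = (k₁/k₂)·C_M⁻¹, so S₂/S₁ = (C_{M,2}/C_{M,1})⁻¹.
= 0.365/0.0710 = 5.14.
Selectivity toward N rises as C_M falls — low-concentration operation is favoured.

5.14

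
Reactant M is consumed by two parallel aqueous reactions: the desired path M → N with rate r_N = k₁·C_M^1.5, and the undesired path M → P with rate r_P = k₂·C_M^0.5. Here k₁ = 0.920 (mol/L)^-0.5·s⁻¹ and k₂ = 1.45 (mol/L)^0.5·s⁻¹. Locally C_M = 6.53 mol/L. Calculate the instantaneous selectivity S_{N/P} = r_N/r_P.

4.14

S_{N/P} = r_N/r_P = (k₁·C_M^1.5)/(k₂·C_M^0.5) = (k₁/k₂)·C_M.
= (0.920×6.530^1.5) / (1.45×6.530^0.5) = 15.35/3.705 = 4.14.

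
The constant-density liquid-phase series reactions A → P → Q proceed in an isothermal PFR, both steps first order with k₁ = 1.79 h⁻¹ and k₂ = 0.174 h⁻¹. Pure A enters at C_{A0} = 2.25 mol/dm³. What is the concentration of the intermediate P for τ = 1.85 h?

Solving the coupled first-order balances gives C_P(τ) = [k₁/(k₂−k₁)]·C_{A0}·(e^(−k₁τ) − e^(−k₂τ)).
e^(−k₁τ) = e^(−1.79×1.85) = e^(−3.312) = 0.03646; e^(−k₂τ) = e^(−0.3219) = 0.7248.
C_P = 1.79×2.25/(0.174−1.79) × (0.03646−0.7248) = (-2.492)×(-0.6883) = 1.715 mol/dm³.

1.72 mol/dm³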